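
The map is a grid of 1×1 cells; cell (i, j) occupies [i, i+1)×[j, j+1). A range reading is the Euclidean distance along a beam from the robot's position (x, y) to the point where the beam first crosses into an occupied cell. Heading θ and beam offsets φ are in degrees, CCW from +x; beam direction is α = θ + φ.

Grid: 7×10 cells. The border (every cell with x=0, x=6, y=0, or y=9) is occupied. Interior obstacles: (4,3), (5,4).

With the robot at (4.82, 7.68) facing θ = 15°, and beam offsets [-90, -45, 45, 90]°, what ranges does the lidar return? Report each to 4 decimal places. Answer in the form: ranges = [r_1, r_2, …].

ranges = [2.7745, 1.3625, 1.5242, 1.3666]

beam 1: φ=-90°, α=285°
  direction (0.2588, -0.9659); cell (4,7); t to first gridline: x 0.6955, y 0.7040 (then +3.8637 / +1.0353)
    (5,7) via x @ 0.6955
    (5,6) via y @ 0.7040
    (5,5) via y @ 1.7393
    (5,4) via y @ 2.7745  # hit
  → r_1 = 2.7745
beam 2: φ=-45°, α=330°
  direction (0.8660, -0.5000); cell (4,7); t to first gridline: x 0.2078, y 1.3600 (then +1.1547 / +2.0000)
    (5,7) via x @ 0.2078
    (5,6) via y @ 1.3600
    (6,6) via x @ 1.3625  # hit
  → r_2 = 1.3625
beam 3: φ=45°, α=60°
  direction (0.5000, 0.8660); cell (4,7); t to first gridline: x 0.3600, y 0.3695 (then +2.0000 / +1.1547)
    (5,7) via x @ 0.3600
    (5,8) via y @ 0.3695
    (5,9) via y @ 1.5242  # hit
  → r_3 = 1.5242
beam 4: φ=90°, α=105°
  direction (-0.2588, 0.9659); cell (4,7); t to first gridline: x 3.1682, y 0.3313 (then +3.8637 / +1.0353)
    (4,8) via y @ 0.3313
    (4,9) via y @ 1.3666  # hit
  → r_4 = 1.3666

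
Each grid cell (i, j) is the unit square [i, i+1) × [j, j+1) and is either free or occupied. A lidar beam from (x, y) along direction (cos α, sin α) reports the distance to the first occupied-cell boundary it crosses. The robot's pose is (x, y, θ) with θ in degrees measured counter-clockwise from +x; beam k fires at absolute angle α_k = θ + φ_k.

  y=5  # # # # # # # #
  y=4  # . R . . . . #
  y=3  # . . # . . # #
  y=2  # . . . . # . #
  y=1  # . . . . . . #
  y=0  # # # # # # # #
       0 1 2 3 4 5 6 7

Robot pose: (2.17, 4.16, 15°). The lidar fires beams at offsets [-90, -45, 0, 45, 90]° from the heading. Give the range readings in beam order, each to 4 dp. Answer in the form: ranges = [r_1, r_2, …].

beam 1: φ=-90°, α=285°
  cosα=0.2588 sinα=-0.9659 | (2,4) | tMaxX 3.2069 tMaxY 0.1656 | tΔX 3.8637 tΔY 1.0353
    t=0.1656 [y] (2,3)
    t=1.2009 [y] (2,2)
    t=2.2362 [y] (2,1)
    t=3.2069 [x] (3,1)
    t=3.2715 [y] (3,0) — stop
  → r_1 = 3.2715
beam 2: φ=-45°, α=330°
  cosα=0.8660 sinα=-0.5000 | (2,4) | tMaxX 0.9584 tMaxY 0.3200 | tΔX 1.1547 tΔY 2.0000
    t=0.3200 [y] (2,3)
    t=0.9584 [x] (3,3) — stop
  → r_2 = 0.9584
beam 3: φ=0°, α=15°
  cosα=0.9659 sinα=0.2588 | (2,4) | tMaxX 0.8593 tMaxY 3.2455 | tΔX 1.0353 tΔY 3.8637
    t=0.8593 [x] (3,4)
    t=1.8946 [x] (4,4)
    t=2.9298 [x] (5,4)
    t=3.2455 [y] (5,5) — stop
  → r_3 = 3.2455
beam 4: φ=45°, α=60°
  cosα=0.5000 sinα=0.8660 | (2,4) | tMaxX 1.6600 tMaxY 0.9699 | tΔX 2.0000 tΔY 1.1547
    t=0.9699 [y] (2,5) — stop
  → r_4 = 0.9699
beam 5: φ=90°, α=105°
  cosα=-0.2588 sinα=0.9659 | (2,4) | tMaxX 0.6568 tMaxY 0.8696 | tΔX 3.8637 tΔY 1.0353
    t=0.6568 [x] (1,4)
    t=0.8696 [y] (1,5) — stop
  → r_5 = 0.8696

ranges = [3.2715, 0.9584, 3.2455, 0.9699, 0.8696]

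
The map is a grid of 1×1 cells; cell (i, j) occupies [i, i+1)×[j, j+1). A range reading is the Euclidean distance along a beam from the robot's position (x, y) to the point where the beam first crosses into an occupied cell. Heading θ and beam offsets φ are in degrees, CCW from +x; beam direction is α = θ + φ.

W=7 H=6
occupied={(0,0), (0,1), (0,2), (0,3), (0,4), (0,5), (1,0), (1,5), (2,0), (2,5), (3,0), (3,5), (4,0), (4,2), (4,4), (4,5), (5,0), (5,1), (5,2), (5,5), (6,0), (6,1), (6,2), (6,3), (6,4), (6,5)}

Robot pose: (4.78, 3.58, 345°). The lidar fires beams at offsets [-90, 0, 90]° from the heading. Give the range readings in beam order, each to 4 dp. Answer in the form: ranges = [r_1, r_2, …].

ranges = [0.6005, 1.2630, 0.4348]

beam 1: φ=-90°, α=255°
  direction (-0.2588, -0.9659); cell (4,3); t to first gridline: x 3.0137, y 0.6005 (then +3.8637 / +1.0353)
    (4,2) via y @ 0.6005  # hit
  → r_1 = 0.6005
beam 2: φ=0°, α=345°
  direction (0.9659, -0.2588); cell (4,3); t to first gridline: x 0.2278, y 2.2409 (then +1.0353 / +3.8637)
    (5,3) via x @ 0.2278
    (6,3) via x @ 1.2630  # hit
  → r_2 = 1.2630
beam 3: φ=90°, α=75°
  direction (0.2588, 0.9659); cell (4,3); t to first gridline: x 0.8500, y 0.4348 (then +3.8637 / +1.0353)
    (4,4) via y @ 0.4348  # hit
  → r_3 = 0.4348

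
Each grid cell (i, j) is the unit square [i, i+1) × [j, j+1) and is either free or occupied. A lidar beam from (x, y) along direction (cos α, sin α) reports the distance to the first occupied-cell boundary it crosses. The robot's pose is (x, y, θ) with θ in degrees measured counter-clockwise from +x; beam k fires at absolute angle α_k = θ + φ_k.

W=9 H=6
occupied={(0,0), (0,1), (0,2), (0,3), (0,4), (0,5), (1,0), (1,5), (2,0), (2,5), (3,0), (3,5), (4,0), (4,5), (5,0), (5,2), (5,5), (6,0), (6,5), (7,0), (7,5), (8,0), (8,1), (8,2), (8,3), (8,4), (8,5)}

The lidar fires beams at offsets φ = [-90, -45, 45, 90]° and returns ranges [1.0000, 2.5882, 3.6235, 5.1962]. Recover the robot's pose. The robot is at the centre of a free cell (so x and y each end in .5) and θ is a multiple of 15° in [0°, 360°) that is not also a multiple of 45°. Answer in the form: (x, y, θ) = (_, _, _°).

(x, y, θ) = (3.5, 4.5, 240°)

Candidates: 27 free-cell centres × 16 headings = 432 poses. Raycast each; keep the one whose scan matches to 4 dp.
  (7.5, 3.5, 330°): beam 1 = 2.8868 ≠ 1.0000 ✗
  (7.5, 2.5, 60°): beam 1 = 0.5774 ≠ 1.0000 ✗
  (1.5, 4.5, 195°): beam 1 = 0.5176 ≠ 1.0000 ✗
  (6.5, 4.5, 330°): beam 1 = 1.7321 ≠ 1.0000 ✗
  …
  (3.5, 4.5, 240°): r_1=1.0000, r_2=2.5882, r_3=3.6235, r_4=5.1962 — all match ✓
No second candidate reproduces the full scan.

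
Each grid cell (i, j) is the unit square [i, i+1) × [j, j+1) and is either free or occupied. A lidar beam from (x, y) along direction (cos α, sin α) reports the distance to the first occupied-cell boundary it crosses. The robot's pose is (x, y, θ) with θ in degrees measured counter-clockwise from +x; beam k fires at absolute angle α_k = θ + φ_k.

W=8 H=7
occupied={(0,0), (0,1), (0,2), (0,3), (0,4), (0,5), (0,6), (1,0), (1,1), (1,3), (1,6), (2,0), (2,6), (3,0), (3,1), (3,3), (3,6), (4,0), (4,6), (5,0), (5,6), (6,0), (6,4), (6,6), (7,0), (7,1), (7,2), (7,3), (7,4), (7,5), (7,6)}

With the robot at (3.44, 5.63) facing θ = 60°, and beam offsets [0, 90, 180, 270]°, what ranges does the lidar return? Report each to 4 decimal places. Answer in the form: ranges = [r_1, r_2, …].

ranges = [0.4272, 0.7400, 2.8800, 2.9560]

beam 1: φ=0°, α=60°
  cosα=0.5000 sinα=0.8660 | (3,5) | tMaxX 1.1200 tMaxY 0.4272 | tΔX 2.0000 tΔY 1.1547
    t=0.4272 [y] (3,6) — stop
  → r_1 = 0.4272
beam 2: φ=90°, α=150°
  cosα=-0.8660 sinα=0.5000 | (3,5) | tMaxX 0.5081 tMaxY 0.7400 | tΔX 1.1547 tΔY 2.0000
    t=0.5081 [x] (2,5)
    t=0.7400 [y] (2,6) — stop
  → r_2 = 0.7400
beam 3: φ=180°, α=240°
  cosα=-0.5000 sinα=-0.8660 | (3,5) | tMaxX 0.8800 tMaxY 0.7275 | tΔX 2.0000 tΔY 1.1547
    t=0.7275 [y] (3,4)
    t=0.8800 [x] (2,4)
    t=1.8822 [y] (2,3)
    t=2.8800 [x] (1,3) — stop
  → r_3 = 2.8800
beam 4: φ=270°, α=330°
  cosα=0.8660 sinα=-0.5000 | (3,5) | tMaxX 0.6466 tMaxY 1.2600 | tΔX 1.1547 tΔY 2.0000
    t=0.6466 [x] (4,5)
    t=1.2600 [y] (4,4)
    t=1.8013 [x] (5,4)
    t=2.9560 [x] (6,4) — stop
  → r_4 = 2.9560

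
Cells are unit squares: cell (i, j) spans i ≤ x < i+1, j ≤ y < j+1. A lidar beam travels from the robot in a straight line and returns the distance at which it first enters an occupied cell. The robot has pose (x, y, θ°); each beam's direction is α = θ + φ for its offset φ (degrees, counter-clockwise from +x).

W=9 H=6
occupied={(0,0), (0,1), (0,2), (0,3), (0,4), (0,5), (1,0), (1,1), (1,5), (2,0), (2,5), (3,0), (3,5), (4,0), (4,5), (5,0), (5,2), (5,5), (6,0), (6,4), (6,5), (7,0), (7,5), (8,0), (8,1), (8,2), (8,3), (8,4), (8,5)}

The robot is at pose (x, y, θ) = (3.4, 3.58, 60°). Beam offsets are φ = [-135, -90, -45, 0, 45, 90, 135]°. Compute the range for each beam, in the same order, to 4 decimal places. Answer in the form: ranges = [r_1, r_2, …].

beam 1: φ=-135°, α=285°
  direction (0.2588, -0.9659); cell (3,3); t to first gridline: x 2.3182, y 0.6005 (then +3.8637 / +1.0353)
    (3,2) via y @ 0.6005
    (3,1) via y @ 1.6357
    (4,1) via x @ 2.3182
    (4,0) via y @ 2.6710  # hit
  → r_1 = 2.6710
beam 2: φ=-90°, α=330°
  direction (0.8660, -0.5000); cell (3,3); t to first gridline: x 0.6928, y 1.1600 (then +1.1547 / +2.0000)
    (4,3) via x @ 0.6928
    (4,2) via y @ 1.1600
    (5,2) via x @ 1.8475  # hit
  → r_2 = 1.8475
beam 3: φ=-45°, α=15°
  direction (0.9659, 0.2588); cell (3,3); t to first gridline: x 0.6212, y 1.6228 (then +1.0353 / +3.8637)
    (4,3) via x @ 0.6212
    (4,4) via y @ 1.6228
    (5,4) via x @ 1.6564
    (6,4) via x @ 2.6917  # hit
  → r_3 = 2.6917
beam 4: φ=0°, α=60°
  direction (0.5000, 0.8660); cell (3,3); t to first gridline: x 1.2000, y 0.4850 (then +2.0000 / +1.1547)
    (3,4) via y @ 0.4850
    (4,4) via x @ 1.2000
    (4,5) via y @ 1.6397  # hit
  → r_4 = 1.6397
beam 5: φ=45°, α=105°
  direction (-0.2588, 0.9659); cell (3,3); t to first gridline: x 1.5455, y 0.4348 (then +3.8637 / +1.0353)
    (3,4) via y @ 0.4348
    (3,5) via y @ 1.4701  # hit
  → r_5 = 1.4701
beam 6: φ=90°, α=150°
  direction (-0.8660, 0.5000); cell (3,3); t to first gridline: x 0.4619, y 0.8400 (then +1.1547 / +2.0000)
    (2,3) via x @ 0.4619
    (2,4) via y @ 0.8400
    (1,4) via x @ 1.6166
    (0,4) via x @ 2.7713  # hit
  → r_6 = 2.7713
beam 7: φ=135°, α=195°
  direction (-0.9659, -0.2588); cell (3,3); t to first gridline: x 0.4141, y 2.2409 (then +1.0353 / +3.8637)
    (2,3) via x @ 0.4141
    (1,3) via x @ 1.4494
    (1,2) via y @ 2.2409
    (0,2) via x @ 2.4847  # hit
  → r_7 = 2.4847

ranges = [2.6710, 1.8475, 2.6917, 1.6397, 1.4701, 2.7713, 2.4847]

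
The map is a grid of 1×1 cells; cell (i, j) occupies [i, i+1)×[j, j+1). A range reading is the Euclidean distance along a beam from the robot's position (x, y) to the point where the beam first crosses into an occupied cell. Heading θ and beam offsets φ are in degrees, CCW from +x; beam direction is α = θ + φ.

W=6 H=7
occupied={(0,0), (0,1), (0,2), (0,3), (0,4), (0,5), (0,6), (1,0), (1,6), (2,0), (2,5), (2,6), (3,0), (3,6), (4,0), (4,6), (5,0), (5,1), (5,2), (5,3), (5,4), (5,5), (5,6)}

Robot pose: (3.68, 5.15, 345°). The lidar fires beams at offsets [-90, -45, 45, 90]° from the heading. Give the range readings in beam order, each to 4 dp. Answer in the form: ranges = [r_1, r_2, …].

beam 1: φ=-90°, α=255°
  dir = (cos 255°, sin 255°) = (-0.2588, -0.9659); from cell (3,5)
  next x-line at t=2.6273, next y-line at t=0.1553; Δt_x=3.8637, Δt_y=1.0353
    y: enter (3,4) at t=0.1553
    y: enter (3,3) at t=1.1906
    y: enter (3,2) at t=2.2258
    x: enter (2,2) at t=2.6273
    y: enter (2,1) at t=3.2611
    y: enter (2,0) at t=4.2964 ← occupied
  → r_1 = 4.2964
beam 2: φ=-45°, α=300°
  dir = (cos 300°, sin 300°) = (0.5000, -0.8660); from cell (3,5)
  next x-line at t=0.6400, next y-line at t=0.1732; Δt_x=2.0000, Δt_y=1.1547
    y: enter (3,4) at t=0.1732
    x: enter (4,4) at t=0.6400
    y: enter (4,3) at t=1.3279
    y: enter (4,2) at t=2.4826
    x: enter (5,2) at t=2.6400 ← occupied
  → r_2 = 2.6400
beam 3: φ=45°, α=30°
  dir = (cos 30°, sin 30°) = (0.8660, 0.5000); from cell (3,5)
  next x-line at t=0.3695, next y-line at t=1.7000; Δt_x=1.1547, Δt_y=2.0000
    x: enter (4,5) at t=0.3695
    x: enter (5,5) at t=1.5242 ← occupied
  → r_3 = 1.5242
beam 4: φ=90°, α=75°
  dir = (cos 75°, sin 75°) = (0.2588, 0.9659); from cell (3,5)
  next x-line at t=1.2364, next y-line at t=0.8800; Δt_x=3.8637, Δt_y=1.0353
    y: enter (3,6) at t=0.8800 ← occupied
  → r_4 = 0.8800

ranges = [4.2964, 2.6400, 1.5242, 0.8800]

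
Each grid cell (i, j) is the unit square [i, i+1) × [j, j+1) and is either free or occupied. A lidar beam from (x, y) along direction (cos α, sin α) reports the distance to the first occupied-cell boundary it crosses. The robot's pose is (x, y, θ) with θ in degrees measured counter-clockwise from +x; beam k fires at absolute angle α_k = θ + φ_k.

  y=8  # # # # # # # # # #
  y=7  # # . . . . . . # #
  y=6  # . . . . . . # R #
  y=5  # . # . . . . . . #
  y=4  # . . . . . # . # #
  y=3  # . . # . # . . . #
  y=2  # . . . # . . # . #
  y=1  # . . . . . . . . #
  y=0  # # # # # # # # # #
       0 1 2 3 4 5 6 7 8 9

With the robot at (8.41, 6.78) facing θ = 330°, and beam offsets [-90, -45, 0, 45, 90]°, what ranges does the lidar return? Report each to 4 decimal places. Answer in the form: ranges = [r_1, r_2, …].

beam 1: φ=-90°, α=240°
  cosα=-0.5000 sinα=-0.8660 | (8,6) | tMaxX 0.8200 tMaxY 0.9007 | tΔX 2.0000 tΔY 1.1547
    t=0.8200 [x] (7,6) — stop
  → r_1 = 0.8200
beam 2: φ=-45°, α=285°
  cosα=0.2588 sinα=-0.9659 | (8,6) | tMaxX 2.2796 tMaxY 0.8075 | tΔX 3.8637 tΔY 1.0353
    t=0.8075 [y] (8,5)
    t=1.8428 [y] (8,4) — stop
  → r_2 = 1.8428
beam 3: φ=0°, α=330°
  cosα=0.8660 sinα=-0.5000 | (8,6) | tMaxX 0.6813 tMaxY 1.5600 | tΔX 1.1547 tΔY 2.0000
    t=0.6813 [x] (9,6) — stop
  → r_3 = 0.6813
beam 4: φ=45°, α=15°
  cosα=0.9659 sinα=0.2588 | (8,6) | tMaxX 0.6108 tMaxY 0.8500 | tΔX 1.0353 tΔY 3.8637
    t=0.6108 [x] (9,6) — stop
  → r_4 = 0.6108
beam 5: φ=90°, α=60°
  cosα=0.5000 sinα=0.8660 | (8,6) | tMaxX 1.1800 tMaxY 0.2540 | tΔX 2.0000 tΔY 1.1547
    t=0.2540 [y] (8,7) — stop
  → r_5 = 0.2540

ranges = [0.8200, 1.8428, 0.6813, 0.6108, 0.2540]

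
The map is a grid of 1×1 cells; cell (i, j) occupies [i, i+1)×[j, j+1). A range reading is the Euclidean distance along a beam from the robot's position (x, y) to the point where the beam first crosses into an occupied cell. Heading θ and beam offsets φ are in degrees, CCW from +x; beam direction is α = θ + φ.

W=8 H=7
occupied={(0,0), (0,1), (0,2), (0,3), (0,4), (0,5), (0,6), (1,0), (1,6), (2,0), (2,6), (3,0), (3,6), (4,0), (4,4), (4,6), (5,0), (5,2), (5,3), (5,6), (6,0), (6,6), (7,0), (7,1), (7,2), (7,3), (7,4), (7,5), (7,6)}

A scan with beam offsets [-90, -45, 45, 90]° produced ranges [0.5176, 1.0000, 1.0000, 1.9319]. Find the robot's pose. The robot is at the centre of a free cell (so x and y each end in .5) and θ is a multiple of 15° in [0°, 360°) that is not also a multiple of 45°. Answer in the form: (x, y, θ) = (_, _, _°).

(x, y, θ) = (6.5, 1.5, 105°)

The pose lattice has 27·16 = 432 candidates. Test each by forward raycasting.
  (2.5, 3.5, 255°): beam 1 = 1.5529 ≠ 0.5176 ✗
  (6.5, 3.5, 165°): beam 1 = 1.9319 ≠ 0.5176 ✗
  (3.5, 4.5, 60°): beam 1 = 0.5774 ≠ 0.5176 ✗
  …
  (6.5, 1.5, 105°): r_1=0.5176, r_2=1.0000, r_3=1.0000, r_4=1.9319 — all match ✓
Only this pose fits every beam.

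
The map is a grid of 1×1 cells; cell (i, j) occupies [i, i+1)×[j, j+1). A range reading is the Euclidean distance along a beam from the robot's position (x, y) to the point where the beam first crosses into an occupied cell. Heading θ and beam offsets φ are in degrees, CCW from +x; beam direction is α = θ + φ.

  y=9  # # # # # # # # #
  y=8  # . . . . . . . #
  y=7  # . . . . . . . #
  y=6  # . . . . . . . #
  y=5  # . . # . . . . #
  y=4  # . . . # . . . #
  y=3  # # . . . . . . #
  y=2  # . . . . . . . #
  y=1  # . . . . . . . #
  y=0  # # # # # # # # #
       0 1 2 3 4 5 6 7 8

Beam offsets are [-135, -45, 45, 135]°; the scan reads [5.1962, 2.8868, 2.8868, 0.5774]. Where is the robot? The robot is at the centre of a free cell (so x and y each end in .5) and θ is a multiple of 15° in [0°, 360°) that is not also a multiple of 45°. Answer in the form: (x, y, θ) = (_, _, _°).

Candidates: 53 free-cell centres × 16 headings = 848 poses. Raycast each; keep the one whose scan matches to 4 dp.
  (2.5, 5.5, 15°): beam 1 = 1.7321 ≠ 5.1962 ✗
  (2.5, 7.5, 75°): beam 1 = 1.7321 ≠ 5.1962 ✗
  (4.5, 3.5, 210°): beam 1 = 0.5176 ≠ 5.1962 ✗
  …
  (3.5, 6.5, 105°): r_1=5.1962, r_2=2.8868, r_3=2.8868, r_4=0.5774 — all match ✓
Only this pose fits every beam.

(x, y, θ) = (3.5, 6.5, 105°)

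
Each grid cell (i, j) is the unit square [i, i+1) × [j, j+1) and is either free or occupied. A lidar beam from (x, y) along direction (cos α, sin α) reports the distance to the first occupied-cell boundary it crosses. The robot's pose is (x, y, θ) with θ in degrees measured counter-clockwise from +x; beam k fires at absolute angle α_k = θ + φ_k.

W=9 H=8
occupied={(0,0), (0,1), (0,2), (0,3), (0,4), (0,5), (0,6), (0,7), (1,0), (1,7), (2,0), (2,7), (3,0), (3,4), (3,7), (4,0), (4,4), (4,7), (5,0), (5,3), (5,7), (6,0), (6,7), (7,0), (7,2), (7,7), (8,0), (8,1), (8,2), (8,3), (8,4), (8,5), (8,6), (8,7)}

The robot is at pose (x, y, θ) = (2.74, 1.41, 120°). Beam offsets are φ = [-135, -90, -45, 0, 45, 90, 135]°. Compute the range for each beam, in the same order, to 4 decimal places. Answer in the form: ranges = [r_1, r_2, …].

ranges = [1.5841, 3.1800, 2.6814, 3.4800, 1.8014, 0.8200, 0.4245]

beam 1: φ=-135°, α=345°
  d=(0.9659,-0.2588)  start (2,1)  tX=0.2692 tY=1.5841  stride 1/|dx|=1.0353 1/|dy|=3.8637
    cross x-line → (3,1), t=0.2692
    cross x-line → (4,1), t=1.3044
    cross y-line → (4,0), t=1.5841 (wall)
  → r_1 = 1.5841
beam 2: φ=-90°, α=30°
  d=(0.8660,0.5000)  start (2,1)  tX=0.3002 tY=1.1800  stride 1/|dx|=1.1547 1/|dy|=2.0000
    cross x-line → (3,1), t=0.3002
    cross y-line → (3,2), t=1.1800
    cross x-line → (4,2), t=1.4549
    cross x-line → (5,2), t=2.6096
    cross y-line → (5,3), t=3.1800 (wall)
  → r_2 = 3.1800
beam 3: φ=-45°, α=75°
  d=(0.2588,0.9659)  start (2,1)  tX=1.0046 tY=0.6108  stride 1/|dx|=3.8637 1/|dy|=1.0353
    cross y-line → (2,2), t=0.6108
    cross x-line → (3,2), t=1.0046
    cross y-line → (3,3), t=1.6461
    cross y-line → (3,4), t=2.6814 (wall)
  → r_3 = 2.6814
beam 4: φ=0°, α=120°
  d=(-0.5000,0.8660)  start (2,1)  tX=1.4800 tY=0.6813  stride 1/|dx|=2.0000 1/|dy|=1.1547
    cross y-line → (2,2), t=0.6813
    cross x-line → (1,2), t=1.4800
    cross y-line → (1,3), t=1.8360
    cross y-line → (1,4), t=2.9907
    cross x-line → (0,4), t=3.4800 (wall)
  → r_4 = 3.4800
beam 5: φ=45°, α=165°
  d=(-0.9659,0.2588)  start (2,1)  tX=0.7661 tY=2.2796  stride 1/|dx|=1.0353 1/|dy|=3.8637
    cross x-line → (1,1), t=0.7661
    cross x-line → (0,1), t=1.8014 (wall)
  → r_5 = 1.8014
beam 6: φ=90°, α=210°
  d=(-0.8660,-0.5000)  start (2,1)  tX=0.8545 tY=0.8200  stride 1/|dx|=1.1547 1/|dy|=2.0000
    cross y-line → (2,0), t=0.8200 (wall)
  → r_6 = 0.8200
beam 7: φ=135°, α=255°
  d=(-0.2588,-0.9659)  start (2,1)  tX=2.8591 tY=0.4245  stride 1/|dx|=3.8637 1/|dy|=1.0353
    cross y-line → (2,0), t=0.4245 (wall)
  → r_7 = 0.4245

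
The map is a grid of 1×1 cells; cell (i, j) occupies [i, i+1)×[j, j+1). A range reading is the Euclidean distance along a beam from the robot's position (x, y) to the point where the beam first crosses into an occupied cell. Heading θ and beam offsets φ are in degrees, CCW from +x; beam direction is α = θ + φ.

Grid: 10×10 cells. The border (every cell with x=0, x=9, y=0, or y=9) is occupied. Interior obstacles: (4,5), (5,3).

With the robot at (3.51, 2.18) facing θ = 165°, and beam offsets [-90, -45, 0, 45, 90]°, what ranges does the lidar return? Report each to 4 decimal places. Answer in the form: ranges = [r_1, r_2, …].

beam 1: φ=-90°, α=75°
  direction (0.2588, 0.9659); cell (3,2); t to first gridline: x 1.8932, y 0.8489 (then +3.8637 / +1.0353)
    (3,3) via y @ 0.8489
    (3,4) via y @ 1.8842
    (4,4) via x @ 1.8932
    (4,5) via y @ 2.9195  # hit
  → r_1 = 2.9195
beam 2: φ=-45°, α=120°
  direction (-0.5000, 0.8660); cell (3,2); t to first gridline: x 1.0200, y 0.9469 (then +2.0000 / +1.1547)
    (3,3) via y @ 0.9469
    (2,3) via x @ 1.0200
    (2,4) via y @ 2.1016
    (1,4) via x @ 3.0200
    (1,5) via y @ 3.2563
    (1,6) via y @ 4.4110
    (0,6) via x @ 5.0200  # hit
  → r_2 = 5.0200
beam 3: φ=0°, α=165°
  direction (-0.9659, 0.2588); cell (3,2); t to first gridline: x 0.5280, y 3.1682 (then +1.0353 / +3.8637)
    (2,2) via x @ 0.5280
    (1,2) via x @ 1.5633
    (0,2) via x @ 2.5985  # hit
  → r_3 = 2.5985
beam 4: φ=45°, α=210°
  direction (-0.8660, -0.5000); cell (3,2); t to first gridline: x 0.5889, y 0.3600 (then +1.1547 / +2.0000)
    (3,1) via y @ 0.3600
    (2,1) via x @ 0.5889
    (1,1) via x @ 1.7436
    (1,0) via y @ 2.3600  # hit
  → r_4 = 2.3600
beam 5: φ=90°, α=255°
  direction (-0.2588, -0.9659); cell (3,2); t to first gridline: x 1.9705, y 0.1863 (then +3.8637 / +1.0353)
    (3,1) via y @ 0.1863
    (3,0) via y @ 1.2216  # hit
  → r_5 = 1.2216

ranges = [2.9195, 5.0200, 2.5985, 2.3600, 1.2216]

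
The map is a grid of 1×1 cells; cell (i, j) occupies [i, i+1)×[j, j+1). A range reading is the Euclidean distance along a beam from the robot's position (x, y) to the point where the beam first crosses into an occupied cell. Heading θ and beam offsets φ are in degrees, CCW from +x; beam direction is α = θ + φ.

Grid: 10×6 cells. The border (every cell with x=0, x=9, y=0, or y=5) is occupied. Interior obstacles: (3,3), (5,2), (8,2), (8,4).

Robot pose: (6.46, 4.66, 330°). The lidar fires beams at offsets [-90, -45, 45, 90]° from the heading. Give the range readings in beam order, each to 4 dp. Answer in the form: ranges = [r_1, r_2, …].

beam 1: φ=-90°, α=240°
  dir = (cos 240°, sin 240°) = (-0.5000, -0.8660); from cell (6,4)
  next x-line at t=0.9200, next y-line at t=0.7621; Δt_x=2.0000, Δt_y=1.1547
    y: enter (6,3) at t=0.7621
    x: enter (5,3) at t=0.9200
    y: enter (5,2) at t=1.9168 ← occupied
  → r_1 = 1.9168
beam 2: φ=-45°, α=285°
  dir = (cos 285°, sin 285°) = (0.2588, -0.9659); from cell (6,4)
  next x-line at t=2.0864, next y-line at t=0.6833; Δt_x=3.8637, Δt_y=1.0353
    y: enter (6,3) at t=0.6833
    y: enter (6,2) at t=1.7186
    x: enter (7,2) at t=2.0864
    y: enter (7,1) at t=2.7538
    y: enter (7,0) at t=3.7891 ← occupied
  → r_2 = 3.7891
beam 3: φ=45°, α=15°
  dir = (cos 15°, sin 15°) = (0.9659, 0.2588); from cell (6,4)
  next x-line at t=0.5590, next y-line at t=1.3137; Δt_x=1.0353, Δt_y=3.8637
    x: enter (7,4) at t=0.5590
    y: enter (7,5) at t=1.3137 ← occupied
  → r_3 = 1.3137
beam 4: φ=90°, α=60°
  dir = (cos 60°, sin 60°) = (0.5000, 0.8660); from cell (6,4)
  next x-line at t=1.0800, next y-line at t=0.3926; Δt_x=2.0000, Δt_y=1.1547
    y: enter (6,5) at t=0.3926 ← occupied
  → r_4 = 0.3926

ranges = [1.9168, 3.7891, 1.3137, 0.3926]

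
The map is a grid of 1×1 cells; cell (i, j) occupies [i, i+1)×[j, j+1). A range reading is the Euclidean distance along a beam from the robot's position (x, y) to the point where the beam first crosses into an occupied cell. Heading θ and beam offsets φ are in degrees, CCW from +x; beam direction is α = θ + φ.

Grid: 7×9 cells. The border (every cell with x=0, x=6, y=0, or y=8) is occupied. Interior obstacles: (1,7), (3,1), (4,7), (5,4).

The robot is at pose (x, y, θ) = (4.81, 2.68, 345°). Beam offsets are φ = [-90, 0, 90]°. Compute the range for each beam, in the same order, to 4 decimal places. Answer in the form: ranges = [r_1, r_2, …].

ranges = [1.7393, 1.2320, 1.3666]

beam 1: φ=-90°, α=255°
  direction (-0.2588, -0.9659); cell (4,2); t to first gridline: x 3.1296, y 0.7040 (then +3.8637 / +1.0353)
    (4,1) via y @ 0.7040
    (4,0) via y @ 1.7393  # hit
  → r_1 = 1.7393
beam 2: φ=0°, α=345°
  direction (0.9659, -0.2588); cell (4,2); t to first gridline: x 0.1967, y 2.6273 (then +1.0353 / +3.8637)
    (5,2) via x @ 0.1967
    (6,2) via x @ 1.2320  # hit
  → r_2 = 1.2320
beam 3: φ=90°, α=75°
  direction (0.2588, 0.9659); cell (4,2); t to first gridline: x 0.7341, y 0.3313 (then +3.8637 / +1.0353)
    (4,3) via y @ 0.3313
    (5,3) via x @ 0.7341
    (5,4) via y @ 1.3666  # hit
  → r_3 = 1.3666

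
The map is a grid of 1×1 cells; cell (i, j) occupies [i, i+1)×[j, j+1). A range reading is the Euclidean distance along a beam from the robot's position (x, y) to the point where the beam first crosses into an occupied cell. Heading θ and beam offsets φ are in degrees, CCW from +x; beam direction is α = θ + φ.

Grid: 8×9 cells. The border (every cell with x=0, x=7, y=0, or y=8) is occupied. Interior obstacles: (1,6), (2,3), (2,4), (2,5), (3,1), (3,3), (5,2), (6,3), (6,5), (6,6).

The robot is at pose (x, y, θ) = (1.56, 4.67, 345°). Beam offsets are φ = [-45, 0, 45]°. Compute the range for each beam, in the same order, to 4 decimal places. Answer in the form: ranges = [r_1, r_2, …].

beam 1: φ=-45°, α=300°
  direction (0.5000, -0.8660); cell (1,4); t to first gridline: x 0.8800, y 0.7736 (then +2.0000 / +1.1547)
    (1,3) via y @ 0.7736
    (2,3) via x @ 0.8800  # hit
  → r_1 = 0.8800
beam 2: φ=0°, α=345°
  direction (0.9659, -0.2588); cell (1,4); t to first gridline: x 0.4555, y 2.5887 (then +1.0353 / +3.8637)
    (2,4) via x @ 0.4555  # hit
  → r_2 = 0.4555
beam 3: φ=45°, α=30°
  direction (0.8660, 0.5000); cell (1,4); t to first gridline: x 0.5081, y 0.6600 (then +1.1547 / +2.0000)
    (2,4) via x @ 0.5081  # hit
  → r_3 = 0.5081

ranges = [0.8800, 0.4555, 0.5081]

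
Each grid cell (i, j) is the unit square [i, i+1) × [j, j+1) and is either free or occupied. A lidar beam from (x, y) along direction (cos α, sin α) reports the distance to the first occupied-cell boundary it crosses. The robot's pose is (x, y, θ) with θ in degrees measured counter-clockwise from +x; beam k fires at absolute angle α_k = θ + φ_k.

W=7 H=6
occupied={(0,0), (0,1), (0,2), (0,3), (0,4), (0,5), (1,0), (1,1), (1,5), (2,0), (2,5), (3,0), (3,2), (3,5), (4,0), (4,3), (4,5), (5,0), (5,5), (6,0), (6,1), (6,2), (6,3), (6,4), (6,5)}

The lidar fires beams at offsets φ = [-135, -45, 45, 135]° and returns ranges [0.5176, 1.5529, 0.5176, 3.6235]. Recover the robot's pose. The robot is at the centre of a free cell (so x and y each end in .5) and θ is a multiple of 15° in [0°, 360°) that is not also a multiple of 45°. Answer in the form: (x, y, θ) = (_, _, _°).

Enumerate (i+0.5, j+0.5, θ) over the 17 free cells and 16 admissible headings. For each, cast all 4 beams and compare to the given ranges.
  (1.5, 3.5, 30°): beam 1 = 1.5529 ≠ 0.5176 ✗
  (2.5, 3.5, 75°): beam 1 = 1.0000 ≠ 0.5176 ✗
  (2.5, 3.5, 60°): beam 1 = 2.5882 ≠ 0.5176 ✗
  (3.5, 3.5, 60°): beam 2 = 0.5176 ≠ 1.5529 ✗
  (1.5, 2.5, 15°): beam 1 = 0.5774 ≠ 0.5176 ✗
  …
  (4.5, 4.5, 60°): r_1=0.5176, r_2=1.5529, r_3=0.5176, r_4=3.6235 — all match ✓
Only this pose fits every beam.

(x, y, θ) = (4.5, 4.5, 60°)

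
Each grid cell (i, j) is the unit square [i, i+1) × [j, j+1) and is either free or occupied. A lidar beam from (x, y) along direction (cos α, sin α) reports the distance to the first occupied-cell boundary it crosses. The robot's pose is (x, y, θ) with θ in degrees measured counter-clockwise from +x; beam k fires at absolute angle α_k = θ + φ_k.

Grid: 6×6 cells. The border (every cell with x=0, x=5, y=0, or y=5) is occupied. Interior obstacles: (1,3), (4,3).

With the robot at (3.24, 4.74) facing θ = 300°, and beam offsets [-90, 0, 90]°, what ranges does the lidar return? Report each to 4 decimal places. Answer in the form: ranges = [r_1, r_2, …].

ranges = [1.4800, 1.5200, 0.5200]

beam 1: φ=-90°, α=210°
  cosα=-0.8660 sinα=-0.5000 | (3,4) | tMaxX 0.2771 tMaxY 1.4800 | tΔX 1.1547 tΔY 2.0000
    t=0.2771 [x] (2,4)
    t=1.4318 [x] (1,4)
    t=1.4800 [y] (1,3) — stop
  → r_1 = 1.4800
beam 2: φ=0°, α=300°
  cosα=0.5000 sinα=-0.8660 | (3,4) | tMaxX 1.5200 tMaxY 0.8545 | tΔX 2.0000 tΔY 1.1547
    t=0.8545 [y] (3,3)
    t=1.5200 [x] (4,3) — stop
  → r_2 = 1.5200
beam 3: φ=90°, α=30°
  cosα=0.8660 sinα=0.5000 | (3,4) | tMaxX 0.8776 tMaxY 0.5200 | tΔX 1.1547 tΔY 2.0000
    t=0.5200 [y] (3,5) — stop
  → r_3 = 0.5200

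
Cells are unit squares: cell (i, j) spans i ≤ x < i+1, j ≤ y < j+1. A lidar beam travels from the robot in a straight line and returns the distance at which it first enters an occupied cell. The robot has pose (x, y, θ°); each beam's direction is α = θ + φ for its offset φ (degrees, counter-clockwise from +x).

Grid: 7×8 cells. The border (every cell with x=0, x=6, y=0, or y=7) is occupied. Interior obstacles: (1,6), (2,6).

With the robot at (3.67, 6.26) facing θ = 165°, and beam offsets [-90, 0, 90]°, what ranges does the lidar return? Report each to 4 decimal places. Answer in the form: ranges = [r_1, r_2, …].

beam 1: φ=-90°, α=75°
  cosα=0.2588 sinα=0.9659 | (3,6) | tMaxX 1.2750 tMaxY 0.7661 | tΔX 3.8637 tΔY 1.0353
    t=0.7661 [y] (3,7) — stop
  → r_1 = 0.7661
beam 2: φ=0°, α=165°
  cosα=-0.9659 sinα=0.2588 | (3,6) | tMaxX 0.6936 tMaxY 2.8591 | tΔX 1.0353 tΔY 3.8637
    t=0.6936 [x] (2,6) — stop
  → r_2 = 0.6936
beam 3: φ=90°, α=255°
  cosα=-0.2588 sinα=-0.9659 | (3,6) | tMaxX 2.5887 tMaxY 0.2692 | tΔX 3.8637 tΔY 1.0353
    t=0.2692 [y] (3,5)
    t=1.3044 [y] (3,4)
    t=2.3397 [y] (3,3)
    t=2.5887 [x] (2,3)
    t=3.3750 [y] (2,2)
    t=4.4103 [y] (2,1)
    t=5.4456 [y] (2,0) — stop
  → r_3 = 5.4456

ranges = [0.7661, 0.6936, 5.4456]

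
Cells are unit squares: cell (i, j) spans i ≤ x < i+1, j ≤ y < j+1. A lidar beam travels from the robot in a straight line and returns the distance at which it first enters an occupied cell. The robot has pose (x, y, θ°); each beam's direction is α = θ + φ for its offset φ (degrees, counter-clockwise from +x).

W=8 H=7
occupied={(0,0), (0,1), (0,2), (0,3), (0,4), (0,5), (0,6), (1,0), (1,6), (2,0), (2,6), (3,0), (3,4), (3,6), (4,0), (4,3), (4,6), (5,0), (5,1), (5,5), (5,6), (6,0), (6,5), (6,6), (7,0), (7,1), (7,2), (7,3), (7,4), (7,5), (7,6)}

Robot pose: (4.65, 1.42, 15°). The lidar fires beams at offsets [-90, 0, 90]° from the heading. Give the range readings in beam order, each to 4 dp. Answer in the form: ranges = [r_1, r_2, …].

ranges = [0.4348, 0.3623, 1.6357]

beam 1: φ=-90°, α=285°
  dir = (cos 285°, sin 285°) = (0.2588, -0.9659); from cell (4,1)
  next x-line at t=1.3523, next y-line at t=0.4348; Δt_x=3.8637, Δt_y=1.0353
    y: enter (4,0) at t=0.4348 ← occupied
  → r_1 = 0.4348
beam 2: φ=0°, α=15°
  dir = (cos 15°, sin 15°) = (0.9659, 0.2588); from cell (4,1)
  next x-line at t=0.3623, next y-line at t=2.2409; Δt_x=1.0353, Δt_y=3.8637
    x: enter (5,1) at t=0.3623 ← occupied
  → r_2 = 0.3623
beam 3: φ=90°, α=105°
  dir = (cos 105°, sin 105°) = (-0.2588, 0.9659); from cell (4,1)
  next x-line at t=2.5114, next y-line at t=0.6005; Δt_x=3.8637, Δt_y=1.0353
    y: enter (4,2) at t=0.6005
    y: enter (4,3) at t=1.6357 ← occupied
  → r_3 = 1.6357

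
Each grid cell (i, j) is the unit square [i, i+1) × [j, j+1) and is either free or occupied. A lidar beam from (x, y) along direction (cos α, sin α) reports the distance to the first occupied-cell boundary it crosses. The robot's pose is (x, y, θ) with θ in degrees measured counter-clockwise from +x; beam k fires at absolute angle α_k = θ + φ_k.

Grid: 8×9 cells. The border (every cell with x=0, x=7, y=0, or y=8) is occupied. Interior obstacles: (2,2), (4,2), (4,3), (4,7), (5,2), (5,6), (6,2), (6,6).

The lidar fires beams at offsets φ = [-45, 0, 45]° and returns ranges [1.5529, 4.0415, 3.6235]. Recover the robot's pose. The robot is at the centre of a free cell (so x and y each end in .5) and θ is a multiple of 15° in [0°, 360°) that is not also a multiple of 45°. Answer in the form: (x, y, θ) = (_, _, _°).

Candidates: 34 free-cell centres × 16 headings = 544 poses. Raycast each; keep the one whose scan matches to 4 dp.
  (4.5, 4.5, 345°): beam 1 = 0.5774 ≠ 1.5529 ✗
  (3.5, 6.5, 255°): beam 1 = 2.8868 ≠ 1.5529 ✗
  (1.5, 3.5, 75°): beam 1 = 5.0000 ≠ 1.5529 ✗
  …
  (4.5, 5.5, 150°): r_1=1.5529, r_2=4.0415, r_3=3.6235 — all match ✓
Unique over the lattice → pose = (4.5, 5.5, 150°).

(x, y, θ) = (4.5, 5.5, 150°)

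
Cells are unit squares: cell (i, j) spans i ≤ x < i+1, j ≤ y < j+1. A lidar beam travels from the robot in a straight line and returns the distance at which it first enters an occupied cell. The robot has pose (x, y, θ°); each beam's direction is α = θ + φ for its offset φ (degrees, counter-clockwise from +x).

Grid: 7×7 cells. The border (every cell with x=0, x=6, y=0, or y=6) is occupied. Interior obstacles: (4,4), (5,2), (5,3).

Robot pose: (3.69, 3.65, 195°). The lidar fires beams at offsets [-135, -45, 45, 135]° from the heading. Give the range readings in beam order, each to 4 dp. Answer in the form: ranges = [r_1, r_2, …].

ranges = [0.6200, 3.1061, 3.0600, 1.5127]

beam 1: φ=-135°, α=60°
  dir = (cos 60°, sin 60°) = (0.5000, 0.8660); from cell (3,3)
  next x-line at t=0.6200, next y-line at t=0.4041; Δt_x=2.0000, Δt_y=1.1547
    y: enter (3,4) at t=0.4041
    x: enter (4,4) at t=0.6200 ← occupied
  → r_1 = 0.6200
beam 2: φ=-45°, α=150°
  dir = (cos 150°, sin 150°) = (-0.8660, 0.5000); from cell (3,3)
  next x-line at t=0.7967, next y-line at t=0.7000; Δt_x=1.1547, Δt_y=2.0000
    y: enter (3,4) at t=0.7000
    x: enter (2,4) at t=0.7967
    x: enter (1,4) at t=1.9514
    y: enter (1,5) at t=2.7000
    x: enter (0,5) at t=3.1061 ← occupied
  → r_2 = 3.1061
beam 3: φ=45°, α=240°
  dir = (cos 240°, sin 240°) = (-0.5000, -0.8660); from cell (3,3)
  next x-line at t=1.3800, next y-line at t=0.7506; Δt_x=2.0000, Δt_y=1.1547
    y: enter (3,2) at t=0.7506
    x: enter (2,2) at t=1.3800
    y: enter (2,1) at t=1.9053
    y: enter (2,0) at t=3.0600 ← occupied
  → r_3 = 3.0600
beam 4: φ=135°, α=330°
  dir = (cos 330°, sin 330°) = (0.8660, -0.5000); from cell (3,3)
  next x-line at t=0.3580, next y-line at t=1.3000; Δt_x=1.1547, Δt_y=2.0000
    x: enter (4,3) at t=0.3580
    y: enter (4,2) at t=1.3000
    x: enter (5,2) at t=1.5127 ← occupied
  → r_4 = 1.5127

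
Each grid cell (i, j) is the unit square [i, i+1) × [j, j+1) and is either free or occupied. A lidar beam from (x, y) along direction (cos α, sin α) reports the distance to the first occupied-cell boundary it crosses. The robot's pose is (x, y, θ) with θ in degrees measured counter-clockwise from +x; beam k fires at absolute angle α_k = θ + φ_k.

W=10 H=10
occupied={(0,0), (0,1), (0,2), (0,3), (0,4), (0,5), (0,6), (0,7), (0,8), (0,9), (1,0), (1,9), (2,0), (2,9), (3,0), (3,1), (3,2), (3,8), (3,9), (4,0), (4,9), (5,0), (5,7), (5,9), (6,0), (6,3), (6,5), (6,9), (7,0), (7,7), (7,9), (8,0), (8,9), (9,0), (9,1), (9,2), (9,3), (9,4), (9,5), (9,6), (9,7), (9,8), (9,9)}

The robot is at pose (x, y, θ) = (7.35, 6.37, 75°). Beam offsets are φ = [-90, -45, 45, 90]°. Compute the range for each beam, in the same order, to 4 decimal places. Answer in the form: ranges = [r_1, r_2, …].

beam 1: φ=-90°, α=345°
  d=(0.9659,-0.2588)  start (7,6)  tX=0.6729 tY=1.4296  stride 1/|dx|=1.0353 1/|dy|=3.8637
    cross x-line → (8,6), t=0.6729
    cross y-line → (8,5), t=1.4296
    cross x-line → (9,5), t=1.7082 (wall)
  → r_1 = 1.7082
beam 2: φ=-45°, α=30°
  d=(0.8660,0.5000)  start (7,6)  tX=0.7506 tY=1.2600  stride 1/|dx|=1.1547 1/|dy|=2.0000
    cross x-line → (8,6), t=0.7506
    cross y-line → (8,7), t=1.2600
    cross x-line → (9,7), t=1.9053 (wall)
  → r_2 = 1.9053
beam 3: φ=45°, α=120°
  d=(-0.5000,0.8660)  start (7,6)  tX=0.7000 tY=0.7275  stride 1/|dx|=2.0000 1/|dy|=1.1547
    cross x-line → (6,6), t=0.7000
    cross y-line → (6,7), t=0.7275
    cross y-line → (6,8), t=1.8822
    cross x-line → (5,8), t=2.7000
    cross y-line → (5,9), t=3.0369 (wall)
  → r_3 = 3.0369
beam 4: φ=90°, α=165°
  d=(-0.9659,0.2588)  start (7,6)  tX=0.3623 tY=2.4341  stride 1/|dx|=1.0353 1/|dy|=3.8637
    cross x-line → (6,6), t=0.3623
    cross x-line → (5,6), t=1.3976
    cross x-line → (4,6), t=2.4329
    cross y-line → (4,7), t=2.4341
    cross x-line → (3,7), t=3.4682
    cross x-line → (2,7), t=4.5035
    cross x-line → (1,7), t=5.5387
    cross y-line → (1,8), t=6.2978
    cross x-line → (0,8), t=6.5740 (wall)
  → r_4 = 6.5740

ranges = [1.7082, 1.9053, 3.0369, 6.5740]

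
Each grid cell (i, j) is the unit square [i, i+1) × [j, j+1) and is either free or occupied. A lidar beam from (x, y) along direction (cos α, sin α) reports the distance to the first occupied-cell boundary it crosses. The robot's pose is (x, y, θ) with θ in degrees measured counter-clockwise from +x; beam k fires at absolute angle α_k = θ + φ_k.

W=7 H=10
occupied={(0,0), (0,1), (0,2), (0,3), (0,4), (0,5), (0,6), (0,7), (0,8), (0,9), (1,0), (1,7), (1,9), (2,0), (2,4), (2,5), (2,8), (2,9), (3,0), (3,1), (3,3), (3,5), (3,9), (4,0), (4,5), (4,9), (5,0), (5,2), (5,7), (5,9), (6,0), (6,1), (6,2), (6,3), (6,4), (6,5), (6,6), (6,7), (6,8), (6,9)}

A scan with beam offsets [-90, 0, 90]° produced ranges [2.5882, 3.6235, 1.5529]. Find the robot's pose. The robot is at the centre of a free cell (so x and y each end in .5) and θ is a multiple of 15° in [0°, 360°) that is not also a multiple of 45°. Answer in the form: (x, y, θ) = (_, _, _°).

Enumerate (i+0.5, j+0.5, θ) over the 30 free cells and 16 admissible headings. For each, cast all 3 beams and compare to the given ranges.
  (4.5, 7.5, 60°): beam 1 = 0.5774 ≠ 2.5882 ✗
  (3.5, 8.5, 345°): beam 2 = 1.9319 ≠ 3.6235 ✗
  (2.5, 7.5, 330°): beam 1 = 3.0000 ≠ 2.5882 ✗
  (5.5, 8.5, 120°): beam 1 = 0.5774 ≠ 2.5882 ✗
  …
  (4.5, 2.5, 195°): r_1=2.5882, r_2=3.6235, r_3=1.5529 — all match ✓
Unique over the lattice → pose = (4.5, 2.5, 195°).

(x, y, θ) = (4.5, 2.5, 195°)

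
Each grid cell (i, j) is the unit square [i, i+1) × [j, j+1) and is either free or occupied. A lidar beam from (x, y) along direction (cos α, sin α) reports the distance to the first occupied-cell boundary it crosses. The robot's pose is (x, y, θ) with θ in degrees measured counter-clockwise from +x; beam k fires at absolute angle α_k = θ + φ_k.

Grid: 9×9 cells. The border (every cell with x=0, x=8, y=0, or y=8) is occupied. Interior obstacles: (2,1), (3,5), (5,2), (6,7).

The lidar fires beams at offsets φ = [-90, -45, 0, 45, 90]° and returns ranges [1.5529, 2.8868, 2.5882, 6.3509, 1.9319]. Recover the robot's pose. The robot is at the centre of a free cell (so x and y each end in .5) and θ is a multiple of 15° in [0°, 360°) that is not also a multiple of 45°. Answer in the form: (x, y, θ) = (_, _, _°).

(x, y, θ) = (2.5, 3.5, 345°)

Candidates: 45 free-cell centres × 16 headings = 720 poses. Raycast each; keep the one whose scan matches to 4 dp.
  (5.5, 6.5, 120°): beam 1 = 1.0000 ≠ 1.5529 ✗
  (1.5, 4.5, 240°): beam 1 = 0.5774 ≠ 1.5529 ✗
  (6.5, 6.5, 105°): beam 2 = 0.5774 ≠ 2.8868 ✗
  …
  (2.5, 3.5, 345°): r_1=1.5529, r_2=2.8868, r_3=2.5882, r_4=6.3509, r_5=1.9319 — all match ✓
No second candidate reproduces the full scan.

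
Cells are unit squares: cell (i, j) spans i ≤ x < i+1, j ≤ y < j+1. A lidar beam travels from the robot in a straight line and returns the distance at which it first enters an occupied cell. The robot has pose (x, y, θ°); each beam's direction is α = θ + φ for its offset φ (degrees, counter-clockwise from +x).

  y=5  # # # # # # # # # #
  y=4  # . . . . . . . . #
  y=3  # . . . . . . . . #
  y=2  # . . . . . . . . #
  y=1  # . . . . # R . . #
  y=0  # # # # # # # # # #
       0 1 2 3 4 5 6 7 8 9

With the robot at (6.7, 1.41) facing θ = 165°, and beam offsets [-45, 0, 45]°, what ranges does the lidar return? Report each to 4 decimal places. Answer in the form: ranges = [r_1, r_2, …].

beam 1: φ=-45°, α=120°
  d=(-0.5000,0.8660)  start (6,1)  tX=1.4000 tY=0.6813  stride 1/|dx|=2.0000 1/|dy|=1.1547
    cross y-line → (6,2), t=0.6813
    cross x-line → (5,2), t=1.4000
    cross y-line → (5,3), t=1.8360
    cross y-line → (5,4), t=2.9907
    cross x-line → (4,4), t=3.4000
    cross y-line → (4,5), t=4.1454 (wall)
  → r_1 = 4.1454
beam 2: φ=0°, α=165°
  d=(-0.9659,0.2588)  start (6,1)  tX=0.7247 tY=2.2796  stride 1/|dx|=1.0353 1/|dy|=3.8637
    cross x-line → (5,1), t=0.7247 (wall)
  → r_2 = 0.7247
beam 3: φ=45°, α=210°
  d=(-0.8660,-0.5000)  start (6,1)  tX=0.8083 tY=0.8200  stride 1/|dx|=1.1547 1/|dy|=2.0000
    cross x-line → (5,1), t=0.8083 (wall)
  → r_3 = 0.8083

ranges = [4.1454, 0.7247, 0.8083]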